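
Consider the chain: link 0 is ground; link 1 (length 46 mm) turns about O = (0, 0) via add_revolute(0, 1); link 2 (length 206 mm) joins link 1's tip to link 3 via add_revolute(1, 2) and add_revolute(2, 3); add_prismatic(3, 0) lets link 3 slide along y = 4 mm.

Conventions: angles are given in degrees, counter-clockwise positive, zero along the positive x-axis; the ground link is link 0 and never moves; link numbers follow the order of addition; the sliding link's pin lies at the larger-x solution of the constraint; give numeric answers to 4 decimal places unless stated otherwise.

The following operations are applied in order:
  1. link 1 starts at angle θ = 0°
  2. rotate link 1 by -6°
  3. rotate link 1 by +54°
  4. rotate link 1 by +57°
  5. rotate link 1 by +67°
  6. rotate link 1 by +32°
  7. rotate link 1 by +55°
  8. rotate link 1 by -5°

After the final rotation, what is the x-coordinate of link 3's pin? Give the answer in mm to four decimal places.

geometry: r = 46 mm, L = 206 mm, e = 4 mm; θ starts at 0°
rotate link 1 by -6°: θ ← 0° -6° = -6°
rotate link 1 by +54°: θ ← -6° +54° = 48°
rotate link 1 by +57°: θ ← 48° +57° = 105°
rotate link 1 by +67°: θ ← 105° +67° = 172°
rotate link 1 by +32°: θ ← 172° +32° = 204°
rotate link 1 by +55°: θ ← 204° +55° = 259°
rotate link 1 by -5°: θ ← 259° -5° = 254°
crank pin P = (r cos θ, r sin θ) = (-12.679318, -44.218038)
h = r sin θ − e = -44.218038 − 4 = -48.218038
x = r cos θ + √(L² − h²) = -12.679318 + 200.277360 = 187.598041

187.5980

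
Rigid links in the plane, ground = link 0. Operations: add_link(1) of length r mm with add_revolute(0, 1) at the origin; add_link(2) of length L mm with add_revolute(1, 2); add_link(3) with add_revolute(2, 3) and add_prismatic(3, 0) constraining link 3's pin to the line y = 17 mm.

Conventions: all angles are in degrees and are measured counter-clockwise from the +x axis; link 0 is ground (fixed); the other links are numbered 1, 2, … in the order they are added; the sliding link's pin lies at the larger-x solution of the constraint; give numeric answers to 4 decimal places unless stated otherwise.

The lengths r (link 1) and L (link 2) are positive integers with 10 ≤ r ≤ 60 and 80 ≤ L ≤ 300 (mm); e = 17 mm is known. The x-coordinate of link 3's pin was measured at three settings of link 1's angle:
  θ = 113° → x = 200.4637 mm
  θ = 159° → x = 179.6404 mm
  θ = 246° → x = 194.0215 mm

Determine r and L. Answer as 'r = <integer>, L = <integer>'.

constraint per measurement: (x − r cos θ)² + (r sin θ − e)² = L²
subtracting the θ₁ and θ₂ equations cancels the r² and L² terms:
r = (x₁² − x₂²) / (2[(x₁cos θ₁ + e sin θ₁) − (x₂cos θ₂ + e sin θ₂)]) = 40.0000 → r = 40
L² = (x₁ − r cos θ₁)² + (r sin θ₁ − e)² = 47089.0010 → L = 217.0000 → L = 217
check at θ₃=246°: x = 194.0215 (printed 194.0215) ✓

r = 40, L = 217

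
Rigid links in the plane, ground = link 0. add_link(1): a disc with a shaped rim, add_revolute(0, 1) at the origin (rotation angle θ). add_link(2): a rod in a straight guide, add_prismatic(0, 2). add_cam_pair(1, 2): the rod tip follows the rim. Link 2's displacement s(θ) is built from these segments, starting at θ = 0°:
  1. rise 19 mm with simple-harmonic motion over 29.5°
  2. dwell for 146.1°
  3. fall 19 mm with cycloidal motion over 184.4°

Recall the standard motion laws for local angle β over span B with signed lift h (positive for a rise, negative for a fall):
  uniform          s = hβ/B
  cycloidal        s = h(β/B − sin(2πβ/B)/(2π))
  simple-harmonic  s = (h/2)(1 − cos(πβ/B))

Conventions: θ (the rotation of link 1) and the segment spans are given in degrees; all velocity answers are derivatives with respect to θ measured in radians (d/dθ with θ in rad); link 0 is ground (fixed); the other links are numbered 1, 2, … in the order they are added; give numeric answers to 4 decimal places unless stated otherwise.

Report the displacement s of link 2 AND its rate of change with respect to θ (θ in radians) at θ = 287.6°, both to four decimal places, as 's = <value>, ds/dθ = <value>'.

segment 1 (0° to 29.5°, simple-harmonic, h = 19) is passed completely: s = 0.0000 + (19) = 19.0000
segment 2 (29.5° to 175.6°, dwell): s unchanged at 19.0000
θ = 287.6° falls in segment 3 (175.6° to 360°, cycloidal, h = -19): β = 287.6 − 175.6 = 112°, B = 184.4°; Δs = -19·(0.6074 − sin(2π·0.6074)/(2π)) = -13.4290; s = 19.0000 − 13.4290 = 5.5710
velocity in seg [175.6°–360°] (cycloidal), θ in radians: β = 112° = 1.9548 rad, B = 184.4° = 3.2184 rad; ds/dθ = (h/B)(1 − cos(2πβ/B)) = ((-19)/3.2184)(1 − cos(2π·0.6074)) = -10.513801 mm/rad

s = 5.5710, ds/dθ = -10.5138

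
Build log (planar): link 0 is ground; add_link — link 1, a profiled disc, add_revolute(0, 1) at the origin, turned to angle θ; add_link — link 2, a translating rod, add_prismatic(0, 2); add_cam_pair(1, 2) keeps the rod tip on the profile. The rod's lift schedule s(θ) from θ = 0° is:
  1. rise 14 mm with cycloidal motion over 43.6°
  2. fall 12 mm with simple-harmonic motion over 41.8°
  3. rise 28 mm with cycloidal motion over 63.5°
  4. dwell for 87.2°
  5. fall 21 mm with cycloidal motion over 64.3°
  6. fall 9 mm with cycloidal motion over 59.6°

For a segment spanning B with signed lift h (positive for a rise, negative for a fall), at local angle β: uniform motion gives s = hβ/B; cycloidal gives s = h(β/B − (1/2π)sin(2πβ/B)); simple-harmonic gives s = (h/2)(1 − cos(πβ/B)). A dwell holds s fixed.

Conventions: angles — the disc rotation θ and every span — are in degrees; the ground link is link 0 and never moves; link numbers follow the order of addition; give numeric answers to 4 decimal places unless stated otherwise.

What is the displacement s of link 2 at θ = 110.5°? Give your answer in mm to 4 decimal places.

seg 1 [0°–43.6°] cycloidal, h=14: full span → s += 14 → s = 14.0000
seg 2 [43.6°–85.4°] simple-harmonic, h=-12: full span → s += -12 → s = 2.0000
seg 3 [85.4°–148.9°] cycloidal, h=28: θ=110.5° here. β=25.1, B=63.5. 28·(0.3953 − sin(2π·0.3953)/(2π)) = 8.3425 → s = 10.3425

10.3425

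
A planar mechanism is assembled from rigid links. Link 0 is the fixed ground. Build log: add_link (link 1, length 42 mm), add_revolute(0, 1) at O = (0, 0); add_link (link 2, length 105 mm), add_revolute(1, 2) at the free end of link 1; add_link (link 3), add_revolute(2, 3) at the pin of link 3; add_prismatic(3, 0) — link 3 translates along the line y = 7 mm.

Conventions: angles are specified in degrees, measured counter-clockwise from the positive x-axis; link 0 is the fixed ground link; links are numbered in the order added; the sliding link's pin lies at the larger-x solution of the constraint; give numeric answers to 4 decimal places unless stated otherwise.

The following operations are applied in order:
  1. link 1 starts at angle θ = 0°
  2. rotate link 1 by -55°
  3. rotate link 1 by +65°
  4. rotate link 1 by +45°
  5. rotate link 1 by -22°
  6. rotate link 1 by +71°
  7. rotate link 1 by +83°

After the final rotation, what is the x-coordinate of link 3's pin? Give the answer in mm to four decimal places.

geometry: r = 42 mm, L = 105 mm, e = 7 mm; θ starts at 0°
rotate link 1 by -55°: θ ← 0° -55° = -55°
rotate link 1 by +65°: θ ← -55° +65° = 10°
rotate link 1 by +45°: θ ← 10° +45° = 55°
rotate link 1 by -22°: θ ← 55° -22° = 33°
rotate link 1 by +71°: θ ← 33° +71° = 104°
rotate link 1 by +83°: θ ← 104° +83° = 187°
crank pin P = (r cos θ, r sin θ) = (-41.686938, -5.118512)
h = r sin θ − e = -5.118512 − 7 = -12.118512
x = r cos θ + √(L² − h²) = -41.686938 + 104.298330 = 62.611392

62.6114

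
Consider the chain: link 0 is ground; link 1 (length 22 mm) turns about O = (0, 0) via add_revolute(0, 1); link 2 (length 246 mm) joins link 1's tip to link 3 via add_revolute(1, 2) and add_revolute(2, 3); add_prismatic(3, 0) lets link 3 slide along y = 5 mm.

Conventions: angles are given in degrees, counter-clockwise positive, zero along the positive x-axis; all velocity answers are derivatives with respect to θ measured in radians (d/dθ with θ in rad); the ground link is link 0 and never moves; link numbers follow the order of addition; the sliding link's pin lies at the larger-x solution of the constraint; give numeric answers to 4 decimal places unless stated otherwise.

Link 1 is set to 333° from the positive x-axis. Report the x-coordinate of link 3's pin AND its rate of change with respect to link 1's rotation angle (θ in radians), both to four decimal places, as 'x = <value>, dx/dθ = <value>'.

geometry: r = 22 mm, L = 246 mm, e = 5 mm
crank pin P = (r cos θ, r sin θ) = (19.602144, -9.987791)
h = r sin θ − e = -9.987791 − 5 = -14.987791
x = r cos θ + √(L² − h²) = 19.602144 + 245.543003 = 265.145146
dx/dθ = −r sin θ − h·r cos θ/√(L² − h²) (θ in radians; h = -14.987791) = 11.184294

x = 265.1451, dx/dθ = 11.1843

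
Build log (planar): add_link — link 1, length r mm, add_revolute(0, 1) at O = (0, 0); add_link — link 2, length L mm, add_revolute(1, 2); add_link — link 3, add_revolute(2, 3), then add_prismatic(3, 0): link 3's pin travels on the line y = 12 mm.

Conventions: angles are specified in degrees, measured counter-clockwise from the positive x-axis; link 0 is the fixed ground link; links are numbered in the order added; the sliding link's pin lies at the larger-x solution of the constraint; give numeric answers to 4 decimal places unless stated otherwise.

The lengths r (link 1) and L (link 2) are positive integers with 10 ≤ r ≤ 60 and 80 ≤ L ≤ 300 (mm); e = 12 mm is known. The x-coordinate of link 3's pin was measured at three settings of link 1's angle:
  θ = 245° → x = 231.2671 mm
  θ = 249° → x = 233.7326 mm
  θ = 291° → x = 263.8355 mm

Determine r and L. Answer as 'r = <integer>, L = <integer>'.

constraint per measurement: (x − r cos θ)² + (r sin θ − e)² = L²
subtracting the θ₁ and θ₂ equations cancels the r² and L² terms:
r = (x₁² − x₂²) / (2[(x₁cos θ₁ + e sin θ₁) − (x₂cos θ₂ + e sin θ₂)]) = 42.0004 → r = 42
L² = (x₁ − r cos θ₁)² + (r sin θ₁ − e)² = 64515.9966 → L = 254.0000 → L = 254
check at θ₃=291°: x = 263.8355 (printed 263.8355) ✓

r = 42, L = 254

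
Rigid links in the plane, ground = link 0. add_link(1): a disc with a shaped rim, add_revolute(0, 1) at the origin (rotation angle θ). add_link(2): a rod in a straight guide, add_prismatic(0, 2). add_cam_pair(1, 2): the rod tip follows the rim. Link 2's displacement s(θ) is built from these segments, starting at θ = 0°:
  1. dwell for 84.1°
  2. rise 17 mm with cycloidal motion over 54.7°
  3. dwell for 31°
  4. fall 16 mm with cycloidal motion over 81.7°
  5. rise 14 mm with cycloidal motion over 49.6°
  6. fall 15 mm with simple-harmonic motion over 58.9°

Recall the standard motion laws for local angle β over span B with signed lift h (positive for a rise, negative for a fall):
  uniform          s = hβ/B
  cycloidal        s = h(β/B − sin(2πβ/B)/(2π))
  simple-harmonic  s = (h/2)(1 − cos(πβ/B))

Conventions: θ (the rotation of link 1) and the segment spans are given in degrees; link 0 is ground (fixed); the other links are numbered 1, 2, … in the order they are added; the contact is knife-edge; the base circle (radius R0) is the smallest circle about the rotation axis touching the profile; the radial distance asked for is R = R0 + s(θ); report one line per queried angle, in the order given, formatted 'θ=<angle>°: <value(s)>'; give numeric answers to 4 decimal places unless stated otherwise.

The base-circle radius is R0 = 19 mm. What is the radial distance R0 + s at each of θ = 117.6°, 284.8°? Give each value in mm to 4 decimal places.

segment 1 (0° to 84.1°, dwell): s unchanged at 0.0000
θ = 117.6° falls in segment 2 (84.1° to 138.8°, cycloidal, h = 17): β = 117.6 − 84.1 = 33.5°, B = 54.7°; Δs = 17·(0.6124 − sin(2π·0.6124)/(2π)) = 12.1676; s = 0.0000 + 12.1676 = 12.1676
segment 2 (84.1° to 138.8°, cycloidal, h = 17) is passed completely: s = 0.0000 + (17) = 17.0000
segment 3 (138.8° to 169.8°, dwell): s unchanged at 17.0000
segment 4 (169.8° to 251.5°, cycloidal, h = -16) is passed completely: s = 17.0000 + (-16) = 1.0000
θ = 284.8° falls in segment 5 (251.5° to 301.1°, cycloidal, h = 14): β = 284.8 − 251.5 = 33.3°, B = 49.6°; Δs = 14·(0.6714 − sin(2π·0.6714)/(2π)) = 11.3609; s = 1.0000 + 11.3609 = 12.3609
θ=117.6°: R = R0 + s = 19 + 12.1676 = 31.1676
θ=284.8°: R = R0 + s = 19 + 12.3609 = 31.3609

θ=117.6°: 31.1676
θ=284.8°: 31.3609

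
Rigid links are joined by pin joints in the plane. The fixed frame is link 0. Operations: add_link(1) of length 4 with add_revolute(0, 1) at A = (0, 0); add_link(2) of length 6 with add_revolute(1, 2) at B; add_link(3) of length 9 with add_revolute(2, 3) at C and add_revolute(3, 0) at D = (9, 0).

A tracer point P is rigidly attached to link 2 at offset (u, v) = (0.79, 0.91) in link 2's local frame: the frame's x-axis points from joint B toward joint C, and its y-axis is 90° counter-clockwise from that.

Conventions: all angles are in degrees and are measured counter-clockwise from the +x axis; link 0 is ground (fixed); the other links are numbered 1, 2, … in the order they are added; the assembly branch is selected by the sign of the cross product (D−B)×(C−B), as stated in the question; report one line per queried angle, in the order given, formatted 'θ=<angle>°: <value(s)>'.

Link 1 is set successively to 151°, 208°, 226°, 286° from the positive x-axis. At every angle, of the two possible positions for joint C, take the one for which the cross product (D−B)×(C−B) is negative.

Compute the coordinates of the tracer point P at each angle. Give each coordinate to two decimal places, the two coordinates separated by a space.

A=(0,0), D=(9.00,0)
θ=151°: B = A + 4.00·(cos151°, sin151°) = (-3.4985, 1.9392)
θ=151°: |BD| = 12.6480
θ=151°: circle(B,6.00) ∩ circle(D,9.00): a=4.5451, h=3.9169
θ=151°:   candidates: C₊=(1.5934,5.1130) cross=49.541; C₋=(0.3923,-2.6282) cross=-49.541
θ=151°:   branch - wants cross < 0 → take C=(0.3923,-2.6282) (cross=-49.541)
θ=151°: ex = (C−B)/|BC| = (0.6485,-0.7612); ey = (0.7612,0.6485)
θ=151°: P = B + 0.79·ex + 0.91·ey = (-2.2935,1.9280)
θ=208°: B = A + 4.00·(cos208°, sin208°) = (-3.5318, -1.8779)
θ=208°: |BD| = 12.6717
θ=208°: circle(B,6.00) ∩ circle(D,9.00): a=4.5602, h=3.8993
θ=208°:   candidates: C₊=(0.4003,2.6541) cross=49.410; C₋=(1.5560,-5.0583) cross=-49.410
θ=208°:   branch - wants cross < 0 → take C=(1.5560,-5.0583) (cross=-49.410)
θ=208°: ex = (C−B)/|BC| = (0.8480,-0.5301); ey = (0.5301,0.8480)
θ=208°: P = B + 0.79·ex + 0.91·ey = (-2.3795,-1.5250)
θ=226°: B = A + 4.00·(cos226°, sin226°) = (-2.7786, -2.8774)
θ=226°: |BD| = 12.1250
θ=226°: circle(B,6.00) ∩ circle(D,9.00): a=4.2068, h=4.2782
θ=226°:   candidates: C₊=(0.2928,2.2769) cross=51.873; C₋=(2.3233,-6.0350) cross=-51.873
θ=226°:   branch - wants cross < 0 → take C=(2.3233,-6.0350) (cross=-51.873)
θ=226°: ex = (C−B)/|BC| = (0.8503,-0.5263); ey = (0.5263,0.8503)
θ=226°: P = B + 0.79·ex + 0.91·ey = (-1.6280,-2.5193)
θ=286°: B = A + 4.00·(cos286°, sin286°) = (1.1025, -3.8450)
θ=286°: |BD| = 8.7837
θ=286°: circle(B,6.00) ∩ circle(D,9.00): a=1.8303, h=5.7140
θ=286°:   candidates: C₊=(0.2469,2.0936) cross=50.190; C₋=(5.2495,-8.1813) cross=-50.190
θ=286°:   branch - wants cross < 0 → take C=(5.2495,-8.1813) (cross=-50.190)
θ=286°: ex = (C−B)/|BC| = (0.6912,-0.7227); ey = (0.7227,0.6912)
θ=286°: P = B + 0.79·ex + 0.91·ey = (2.3062,-3.7870)

θ=151°: -2.29 1.93
θ=208°: -2.38 -1.52
θ=226°: -1.63 -2.52
θ=286°: 2.31 -3.79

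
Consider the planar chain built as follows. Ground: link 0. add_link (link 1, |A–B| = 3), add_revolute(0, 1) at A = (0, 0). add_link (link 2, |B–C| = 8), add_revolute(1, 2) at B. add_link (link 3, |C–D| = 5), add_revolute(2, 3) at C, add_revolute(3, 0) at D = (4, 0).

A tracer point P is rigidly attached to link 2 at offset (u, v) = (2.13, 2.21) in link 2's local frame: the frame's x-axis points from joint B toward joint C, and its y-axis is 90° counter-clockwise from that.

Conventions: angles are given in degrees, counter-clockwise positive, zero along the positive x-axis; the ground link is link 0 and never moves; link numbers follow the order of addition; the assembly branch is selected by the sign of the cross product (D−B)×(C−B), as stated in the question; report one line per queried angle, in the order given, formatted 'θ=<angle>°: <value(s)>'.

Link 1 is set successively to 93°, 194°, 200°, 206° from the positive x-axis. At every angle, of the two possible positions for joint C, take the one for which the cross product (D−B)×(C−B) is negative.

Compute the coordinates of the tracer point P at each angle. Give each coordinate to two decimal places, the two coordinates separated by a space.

A=(0,0), D=(4.00,0)
θ=93°: B = A + 3.00·(cos93°, sin93°) = (-0.1570, 2.9959)
θ=93°: |BD| = 5.1241
θ=93°: circle(B,8.00) ∩ circle(D,5.00): a=6.3676, h=4.8429
θ=93°:   candidates: C₊=(7.8403,3.2018) cross=24.815; C₋=(2.1774,-4.6560) cross=-24.815
θ=93°:   branch - wants cross < 0 → take C=(2.1774,-4.6560) (cross=-24.815)
θ=93°: ex = (C−B)/|BC| = (0.2918,-0.9565); ey = (0.9565,0.2918)
θ=93°: P = B + 2.13·ex + 2.21·ey = (2.5783,1.6035)
θ=194°: B = A + 3.00·(cos194°, sin194°) = (-2.9109, -0.7258)
θ=194°: |BD| = 6.9489
θ=194°: circle(B,8.00) ∩ circle(D,5.00): a=6.2806, h=4.9551
θ=194°:   candidates: C₊=(2.8179,4.8582) cross=34.433; C₋=(3.8529,-4.9978) cross=-34.433
θ=194°:   branch - wants cross < 0 → take C=(3.8529,-4.9978) (cross=-34.433)
θ=194°: ex = (C−B)/|BC| = (0.8455,-0.5340); ey = (0.5340,0.8455)
θ=194°: P = B + 2.13·ex + 2.21·ey = (0.0701,0.0053)
θ=200°: B = A + 3.00·(cos200°, sin200°) = (-2.8191, -1.0261)
θ=200°: |BD| = 6.8958
θ=200°: circle(B,8.00) ∩ circle(D,5.00): a=6.2757, h=4.9614
θ=200°:   candidates: C₊=(2.6485,4.8139) cross=34.213; C₋=(4.1250,-4.9984) cross=-34.213
θ=200°:   branch - wants cross < 0 → take C=(4.1250,-4.9984) (cross=-34.213)
θ=200°: ex = (C−B)/|BC| = (0.8680,-0.4965); ey = (0.4965,0.8680)
θ=200°: P = B + 2.13·ex + 2.21·ey = (0.1272,-0.1654)
θ=206°: B = A + 3.00·(cos206°, sin206°) = (-2.6964, -1.3151)
θ=206°: |BD| = 6.8243
θ=206°: circle(B,8.00) ∩ circle(D,5.00): a=6.2696, h=4.9691
θ=206°:   candidates: C₊=(2.4981,4.7691) cross=33.911; C₋=(4.4133,-4.9829) cross=-33.911
θ=206°:   branch - wants cross < 0 → take C=(4.4133,-4.9829) (cross=-33.911)
θ=206°: ex = (C−B)/|BC| = (0.8887,-0.4585); ey = (0.4585,0.8887)
θ=206°: P = B + 2.13·ex + 2.21·ey = (0.2098,-0.3276)

θ=93°: 2.58 1.60
θ=194°: 0.07 0.01
θ=200°: 0.13 -0.17
θ=206°: 0.21 -0.33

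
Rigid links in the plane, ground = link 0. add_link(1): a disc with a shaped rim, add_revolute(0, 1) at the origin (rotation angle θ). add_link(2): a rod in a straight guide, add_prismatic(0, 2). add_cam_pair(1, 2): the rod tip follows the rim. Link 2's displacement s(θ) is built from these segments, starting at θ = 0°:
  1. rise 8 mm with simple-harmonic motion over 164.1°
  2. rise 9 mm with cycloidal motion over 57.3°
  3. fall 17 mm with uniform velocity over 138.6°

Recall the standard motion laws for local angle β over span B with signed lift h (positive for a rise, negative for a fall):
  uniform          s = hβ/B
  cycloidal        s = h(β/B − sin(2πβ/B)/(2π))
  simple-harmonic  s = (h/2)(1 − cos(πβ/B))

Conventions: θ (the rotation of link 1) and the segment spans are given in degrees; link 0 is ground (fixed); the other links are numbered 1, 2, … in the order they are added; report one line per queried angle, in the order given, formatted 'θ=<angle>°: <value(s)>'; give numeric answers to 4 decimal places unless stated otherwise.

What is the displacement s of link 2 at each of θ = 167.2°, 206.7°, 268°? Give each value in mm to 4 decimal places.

segment 1 (0° to 164.1°, simple-harmonic, h = 8) is passed completely: s = 0.0000 + (8) = 8.0000
θ = 167.2° falls in segment 2 (164.1° to 221.4°, cycloidal, h = 9): β = 167.2 − 164.1 = 3.1°, B = 57.3°; Δs = 9·(0.0541 − sin(2π·0.0541)/(2π)) = 0.0093; s = 8.0000 + 0.0093 = 8.0093
θ = 206.7° falls in segment 2 (164.1° to 221.4°, cycloidal, h = 9): β = 206.7 − 164.1 = 42.6°, B = 57.3°; Δs = 9·(0.7435 − sin(2π·0.7435)/(2π)) = 8.1223; s = 8.0000 + 8.1223 = 16.1223
segment 2 (164.1° to 221.4°, cycloidal, h = 9) is passed completely: s = 8.0000 + (9) = 17.0000
θ = 268° falls in segment 3 (221.4° to 360°, uniform, h = -17): β = 268 − 221.4 = 46.6°, B = 138.6°; Δs = -17·46.6/138.6 = -5.7157; s = 17.0000 − 5.7157 = 11.2843

θ=167.2°: 8.0093
θ=206.7°: 16.1223
θ=268°: 11.2843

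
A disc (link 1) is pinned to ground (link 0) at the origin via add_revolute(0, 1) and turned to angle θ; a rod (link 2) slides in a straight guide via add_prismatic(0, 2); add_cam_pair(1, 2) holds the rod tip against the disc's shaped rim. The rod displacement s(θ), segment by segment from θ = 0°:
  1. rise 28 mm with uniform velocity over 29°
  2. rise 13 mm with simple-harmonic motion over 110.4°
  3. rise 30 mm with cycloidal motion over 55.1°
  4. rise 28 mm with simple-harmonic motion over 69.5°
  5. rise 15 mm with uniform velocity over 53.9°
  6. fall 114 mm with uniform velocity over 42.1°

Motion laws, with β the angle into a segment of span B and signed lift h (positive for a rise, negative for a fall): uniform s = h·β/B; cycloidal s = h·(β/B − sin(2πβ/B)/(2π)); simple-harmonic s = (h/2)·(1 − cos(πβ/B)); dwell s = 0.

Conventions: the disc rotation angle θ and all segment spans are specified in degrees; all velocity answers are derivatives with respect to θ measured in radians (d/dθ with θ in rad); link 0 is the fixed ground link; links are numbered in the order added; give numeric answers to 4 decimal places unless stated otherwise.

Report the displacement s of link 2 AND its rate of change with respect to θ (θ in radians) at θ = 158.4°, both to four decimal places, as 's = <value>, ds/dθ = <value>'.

segment 1 (0° to 29°, uniform, h = 28) is passed completely: s = 0.0000 + (28) = 28.0000
segment 2 (29° to 139.4°, simple-harmonic, h = 13) is passed completely: s = 28.0000 + (13) = 41.0000
θ = 158.4° falls in segment 3 (139.4° to 194.5°, cycloidal, h = 30): β = 158.4 − 139.4 = 19°, B = 55.1°; Δs = 30·(0.3448 − sin(2π·0.3448)/(2π)) = 6.3929; s = 41.0000 + 6.3929 = 47.3929
velocity in seg [139.4°–194.5°] (cycloidal), θ in radians: β = 19° = 0.3316 rad, B = 55.1° = 0.9617 rad; ds/dθ = (h/B)(1 − cos(2πβ/B)) = (30/0.9617)(1 − cos(2π·0.3448)) = 48.702049 mm/rad

s = 47.3929, ds/dθ = 48.7020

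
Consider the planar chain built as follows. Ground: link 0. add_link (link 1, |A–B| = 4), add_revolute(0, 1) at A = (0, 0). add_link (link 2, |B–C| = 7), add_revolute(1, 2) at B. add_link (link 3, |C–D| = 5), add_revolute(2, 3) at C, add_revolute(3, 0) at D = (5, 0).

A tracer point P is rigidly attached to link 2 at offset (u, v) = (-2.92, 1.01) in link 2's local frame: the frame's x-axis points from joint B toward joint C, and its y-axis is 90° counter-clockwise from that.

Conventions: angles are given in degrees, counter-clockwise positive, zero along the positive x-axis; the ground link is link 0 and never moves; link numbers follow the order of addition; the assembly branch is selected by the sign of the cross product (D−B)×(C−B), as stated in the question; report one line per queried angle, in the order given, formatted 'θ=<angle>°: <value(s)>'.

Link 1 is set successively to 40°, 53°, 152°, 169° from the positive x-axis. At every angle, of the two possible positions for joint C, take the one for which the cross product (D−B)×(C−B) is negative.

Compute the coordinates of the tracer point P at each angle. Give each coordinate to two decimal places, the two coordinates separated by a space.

A=(0,0), D=(5.00,0)
θ=40°: B = A + 4.00·(cos40°, sin40°) = (3.0642, 2.5712)
θ=40°: |BD| = 3.2184
θ=40°: circle(B,7.00) ∩ circle(D,5.00): a=5.3377, h=4.5286
θ=40°:   candidates: C₊=(9.8926,1.0308) cross=14.575; C₋=(2.6569,-4.4170) cross=-14.575
θ=40°:   branch - wants cross < 0 → take C=(2.6569,-4.4170) (cross=-14.575)
θ=40°: ex = (C−B)/|BC| = (-0.0582,-0.9983); ey = (0.9983,-0.0582)
θ=40°: P = B + -2.92·ex + 1.01·ey = (4.2424,5.4274)
θ=53°: B = A + 4.00·(cos53°, sin53°) = (2.4073, 3.1945)
θ=53°: |BD| = 4.1143
θ=53°: circle(B,7.00) ∩ circle(D,5.00): a=4.9738, h=4.9256
θ=53°:   candidates: C₊=(9.3661,2.4366) cross=20.265; C₋=(1.7172,-3.7714) cross=-20.265
θ=53°:   branch - wants cross < 0 → take C=(1.7172,-3.7714) (cross=-20.265)
θ=53°: ex = (C−B)/|BC| = (-0.0986,-0.9951); ey = (0.9951,-0.0986)
θ=53°: P = B + -2.92·ex + 1.01·ey = (3.7002,6.0008)
θ=152°: B = A + 4.00·(cos152°, sin152°) = (-3.5318, 1.8779)
θ=152°: |BD| = 8.7360
θ=152°: circle(B,7.00) ∩ circle(D,5.00): a=5.7416, h=4.0042
θ=152°:   candidates: C₊=(2.9364,4.5543) cross=34.981; C₋=(1.2149,-3.2669) cross=-34.981
θ=152°:   branch - wants cross < 0 → take C=(1.2149,-3.2669) (cross=-34.981)
θ=152°: ex = (C−B)/|BC| = (0.6781,-0.7350); ey = (0.7350,0.6781)
θ=152°: P = B + -2.92·ex + 1.01·ey = (-4.7695,4.7089)
θ=169°: B = A + 4.00·(cos169°, sin169°) = (-3.9265, 0.7632)
θ=169°: |BD| = 8.9591
θ=169°: circle(B,7.00) ∩ circle(D,5.00): a=5.8190, h=3.8910
θ=169°:   candidates: C₊=(2.2028,4.1443) cross=34.860; C₋=(1.5398,-3.6093) cross=-34.860
θ=169°:   branch - wants cross < 0 → take C=(1.5398,-3.6093) (cross=-34.860)
θ=169°: ex = (C−B)/|BC| = (0.7809,-0.6247); ey = (0.6247,0.7809)
θ=169°: P = B + -2.92·ex + 1.01·ey = (-5.5759,3.3759)

θ=40°: 4.24 5.43
θ=53°: 3.70 6.00
θ=152°: -4.77 4.71
θ=169°: -5.58 3.38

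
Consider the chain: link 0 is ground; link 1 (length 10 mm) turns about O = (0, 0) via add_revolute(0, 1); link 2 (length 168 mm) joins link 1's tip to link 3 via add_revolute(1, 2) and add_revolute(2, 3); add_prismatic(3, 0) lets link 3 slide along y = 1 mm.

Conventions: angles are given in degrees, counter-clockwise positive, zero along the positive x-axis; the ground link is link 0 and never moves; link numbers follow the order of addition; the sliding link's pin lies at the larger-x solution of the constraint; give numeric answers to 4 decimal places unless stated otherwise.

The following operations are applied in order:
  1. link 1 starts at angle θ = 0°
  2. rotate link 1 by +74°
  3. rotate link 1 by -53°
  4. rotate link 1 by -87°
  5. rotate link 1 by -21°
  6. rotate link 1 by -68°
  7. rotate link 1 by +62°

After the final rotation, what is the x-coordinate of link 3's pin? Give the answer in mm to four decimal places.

geometry: r = 10 mm, L = 168 mm, e = 1 mm; θ starts at 0°
rotate link 1 by +74°: θ ← 0° +74° = 74°
rotate link 1 by -53°: θ ← 74° -53° = 21°
rotate link 1 by -87°: θ ← 21° -87° = -66°
rotate link 1 by -21°: θ ← -66° -21° = -87°
rotate link 1 by -68°: θ ← -87° -68° = -155°
rotate link 1 by +62°: θ ← -155° +62° = -93°
crank pin P = (r cos θ, r sin θ) = (-0.523360, -9.986295)
h = r sin θ − e = -9.986295 − 1 = -10.986295
x = r cos θ + √(L² − h²) = -0.523360 + 167.640393 = 167.117033

167.1170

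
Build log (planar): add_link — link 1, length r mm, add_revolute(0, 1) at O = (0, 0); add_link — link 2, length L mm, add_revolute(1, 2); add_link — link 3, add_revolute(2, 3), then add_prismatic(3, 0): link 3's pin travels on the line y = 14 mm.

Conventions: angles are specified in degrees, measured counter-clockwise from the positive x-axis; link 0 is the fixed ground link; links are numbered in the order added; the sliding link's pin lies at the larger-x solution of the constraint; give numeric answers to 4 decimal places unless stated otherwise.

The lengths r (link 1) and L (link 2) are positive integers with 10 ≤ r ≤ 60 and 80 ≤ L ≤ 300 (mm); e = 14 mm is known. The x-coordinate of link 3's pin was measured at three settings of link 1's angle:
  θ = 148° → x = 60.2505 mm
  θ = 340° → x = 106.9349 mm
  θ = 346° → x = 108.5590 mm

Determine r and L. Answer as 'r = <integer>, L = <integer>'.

constraint per measurement: (x − r cos θ)² + (r sin θ − e)² = L²
subtracting the θ₁ and θ₂ equations cancels the r² and L² terms:
r = (x₁² − x₂²) / (2[(x₁cos θ₁ + e sin θ₁) − (x₂cos θ₂ + e sin θ₂)]) = 28.0000 → r = 28
L² = (x₁ − r cos θ₁)² + (r sin θ₁ − e)² = 7056.0041 → L = 84.0000 → L = 84
check at θ₃=346°: x = 108.5590 (printed 108.5590) ✓

r = 28, L = 84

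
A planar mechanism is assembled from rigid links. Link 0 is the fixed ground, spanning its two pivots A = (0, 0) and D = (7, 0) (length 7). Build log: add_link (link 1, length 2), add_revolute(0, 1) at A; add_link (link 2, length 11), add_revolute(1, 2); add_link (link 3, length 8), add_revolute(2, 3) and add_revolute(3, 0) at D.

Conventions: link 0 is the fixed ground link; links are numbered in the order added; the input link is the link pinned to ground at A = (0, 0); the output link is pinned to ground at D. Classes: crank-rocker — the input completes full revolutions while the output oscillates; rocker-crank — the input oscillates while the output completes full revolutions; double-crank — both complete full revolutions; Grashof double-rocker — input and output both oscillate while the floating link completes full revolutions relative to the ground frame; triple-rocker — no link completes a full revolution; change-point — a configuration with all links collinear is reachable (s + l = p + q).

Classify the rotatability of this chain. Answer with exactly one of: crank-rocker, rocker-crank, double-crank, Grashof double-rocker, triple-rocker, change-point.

lengths: ground=7, input=2, coupler=11, output=8
sorted: s=2 (shortest), l=11 (longest), p+q=15
s + l = 13 vs p + q = 15
s + l < p + q (Grashof) with shortest = input link → crank-rocker

crank-rocker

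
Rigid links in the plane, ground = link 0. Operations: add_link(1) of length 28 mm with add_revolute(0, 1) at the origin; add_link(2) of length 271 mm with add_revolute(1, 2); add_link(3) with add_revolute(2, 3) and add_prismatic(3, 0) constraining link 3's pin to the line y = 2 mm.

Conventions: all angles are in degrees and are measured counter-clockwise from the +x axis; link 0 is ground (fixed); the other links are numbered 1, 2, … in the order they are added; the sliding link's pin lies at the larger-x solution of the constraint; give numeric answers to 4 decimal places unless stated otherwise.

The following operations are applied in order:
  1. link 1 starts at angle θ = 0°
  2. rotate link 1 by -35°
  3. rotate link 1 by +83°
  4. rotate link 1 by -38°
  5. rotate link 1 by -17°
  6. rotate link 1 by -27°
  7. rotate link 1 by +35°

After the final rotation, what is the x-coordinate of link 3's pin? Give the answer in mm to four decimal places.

geometry: r = 28 mm, L = 271 mm, e = 2 mm; θ starts at 0°
rotate link 1 by -35°: θ ← 0° -35° = -35°
rotate link 1 by +83°: θ ← -35° +83° = 48°
rotate link 1 by -38°: θ ← 48° -38° = 10°
rotate link 1 by -17°: θ ← 10° -17° = -7°
rotate link 1 by -27°: θ ← -7° -27° = -34°
rotate link 1 by +35°: θ ← -34° +35° = 1°
crank pin P = (r cos θ, r sin θ) = (27.995735, 0.488667)
h = r sin θ − e = 0.488667 − 2 = -1.511333
x = r cos θ + √(L² − h²) = 27.995735 + 270.995786 = 298.991521

298.9915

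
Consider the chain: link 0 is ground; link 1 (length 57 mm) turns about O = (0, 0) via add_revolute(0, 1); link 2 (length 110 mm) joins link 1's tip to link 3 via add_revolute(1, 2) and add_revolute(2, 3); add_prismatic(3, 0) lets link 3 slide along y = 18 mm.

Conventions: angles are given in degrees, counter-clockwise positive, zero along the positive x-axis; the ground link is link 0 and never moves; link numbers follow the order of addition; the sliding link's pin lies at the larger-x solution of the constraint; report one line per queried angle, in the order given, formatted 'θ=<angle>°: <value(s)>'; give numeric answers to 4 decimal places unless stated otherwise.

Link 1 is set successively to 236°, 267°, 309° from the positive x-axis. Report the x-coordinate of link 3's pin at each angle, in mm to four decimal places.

geometry: r = 57 mm, L = 110 mm, e = 18 mm
θ=236°: crank pin P = (r cos θ, r sin θ) = (-31.873995, -47.255142)
θ=236°: h = r sin θ − e = -47.255142 − 18 = -65.255142
θ=236°: x = r cos θ + √(L² − h²) = -31.873995 + 88.553749 = 56.679754
θ=267°: crank pin P = (r cos θ, r sin θ) = (-2.983150, -56.921883)
θ=267°: h = r sin θ − e = -56.921883 − 18 = -74.921883
θ=267°: x = r cos θ + √(L² − h²) = -2.983150 + 80.540123 = 77.556973
θ=309°: crank pin P = (r cos θ, r sin θ) = (35.871262, -44.297320)
θ=309°: h = r sin θ − e = -44.297320 − 18 = -62.297320
θ=309°: x = r cos θ + √(L² − h²) = 35.871262 + 90.658943 = 126.530205

θ=236°: 56.6798
θ=267°: 77.5570
θ=309°: 126.5302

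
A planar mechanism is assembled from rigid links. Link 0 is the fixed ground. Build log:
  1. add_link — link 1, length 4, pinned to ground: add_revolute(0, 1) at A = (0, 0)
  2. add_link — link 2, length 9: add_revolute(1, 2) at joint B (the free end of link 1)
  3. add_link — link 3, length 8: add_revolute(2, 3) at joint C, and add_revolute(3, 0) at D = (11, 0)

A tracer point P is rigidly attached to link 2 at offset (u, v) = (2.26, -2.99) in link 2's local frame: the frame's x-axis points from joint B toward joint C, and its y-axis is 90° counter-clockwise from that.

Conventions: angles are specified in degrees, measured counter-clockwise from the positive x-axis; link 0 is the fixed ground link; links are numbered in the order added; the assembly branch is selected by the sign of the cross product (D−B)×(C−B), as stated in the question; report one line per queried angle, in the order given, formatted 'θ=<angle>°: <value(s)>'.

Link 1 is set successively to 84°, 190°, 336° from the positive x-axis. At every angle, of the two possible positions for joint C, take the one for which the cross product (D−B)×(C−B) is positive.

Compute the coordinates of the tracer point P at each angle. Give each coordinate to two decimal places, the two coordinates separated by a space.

A=(0,0), D=(11.00,0)
θ=84°: B = A + 4.00·(cos84°, sin84°) = (0.4181, 3.9781)
θ=84°: |BD| = 11.3049
θ=84°: circle(B,9.00) ∩ circle(D,8.00): a=6.4044, h=6.3233
θ=84°:   candidates: C₊=(8.6380,7.6433) cross=71.485; C₋=(4.1877,-4.1944) cross=-71.485
θ=84°:   branch + wants cross > 0 → take C=(8.6380,7.6433) (cross=71.485)
θ=84°: ex = (C−B)/|BC| = (0.9133,0.4073); ey = (-0.4073,0.9133)
θ=84°: P = B + 2.26·ex + -2.99·ey = (3.6999,2.1677)
θ=190°: B = A + 4.00·(cos190°, sin190°) = (-3.9392, -0.6946)
θ=190°: |BD| = 14.9554
θ=190°: circle(B,9.00) ∩ circle(D,8.00): a=8.0460, h=4.0325
θ=190°:   candidates: C₊=(3.9108,3.7073) cross=60.308; C₋=(4.2854,-4.3491) cross=-60.308
θ=190°:   branch + wants cross > 0 → take C=(3.9108,3.7073) (cross=60.308)
θ=190°: ex = (C−B)/|BC| = (0.8722,0.4891); ey = (-0.4891,0.8722)
θ=190°: P = B + 2.26·ex + -2.99·ey = (-0.5056,-2.1972)
θ=336°: B = A + 4.00·(cos336°, sin336°) = (3.6542, -1.6269)
θ=336°: |BD| = 7.5238
θ=336°: circle(B,9.00) ∩ circle(D,8.00): a=4.8917, h=7.5546
θ=336°:   candidates: C₊=(6.7965,6.8067) cross=56.839; C₋=(10.0637,-7.9450) cross=-56.839
θ=336°:   branch + wants cross > 0 → take C=(6.7965,6.8067) (cross=56.839)
θ=336°: ex = (C−B)/|BC| = (0.3491,0.9371); ey = (-0.9371,0.3491)
θ=336°: P = B + 2.26·ex + -2.99·ey = (7.2451,-0.5531)

θ=84°: 3.70 2.17
θ=190°: -0.51 -2.20
θ=336°: 7.25 -0.55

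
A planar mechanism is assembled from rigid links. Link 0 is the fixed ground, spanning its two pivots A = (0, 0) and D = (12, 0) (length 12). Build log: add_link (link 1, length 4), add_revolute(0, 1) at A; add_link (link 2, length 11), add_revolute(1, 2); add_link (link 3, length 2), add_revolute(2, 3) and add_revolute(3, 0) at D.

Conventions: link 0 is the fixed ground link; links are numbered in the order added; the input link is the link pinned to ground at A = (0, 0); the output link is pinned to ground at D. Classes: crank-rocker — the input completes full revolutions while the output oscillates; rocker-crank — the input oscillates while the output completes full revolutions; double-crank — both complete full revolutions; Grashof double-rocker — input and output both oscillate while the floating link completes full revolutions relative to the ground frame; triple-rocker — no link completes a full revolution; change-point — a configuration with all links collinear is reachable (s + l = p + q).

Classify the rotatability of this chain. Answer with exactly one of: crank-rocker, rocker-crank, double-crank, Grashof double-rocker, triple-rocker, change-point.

lengths: ground=12, input=4, coupler=11, output=2
sorted: s=2 (shortest), l=12 (longest), p+q=15
s + l = 14 vs p + q = 15
s + l < p + q (Grashof) with shortest = output link → rocker-crank

rocker-crank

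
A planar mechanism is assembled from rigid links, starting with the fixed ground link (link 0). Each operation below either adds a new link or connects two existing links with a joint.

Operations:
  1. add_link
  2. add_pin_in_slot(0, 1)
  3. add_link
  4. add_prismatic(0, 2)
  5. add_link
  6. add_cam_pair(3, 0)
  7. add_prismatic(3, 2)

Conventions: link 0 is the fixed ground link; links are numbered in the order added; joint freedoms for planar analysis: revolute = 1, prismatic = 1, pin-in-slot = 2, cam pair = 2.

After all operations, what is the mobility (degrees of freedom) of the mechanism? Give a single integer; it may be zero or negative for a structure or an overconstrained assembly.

L=1 J1=0 J2=0
add link → L=2 J1=0 J2=0
PS@0,1 dof=2 J2 → L=2 J1=0 J2=1
add link → L=3 J1=0 J2=1
P@0,2 dof=1 J1 → L=3 J1=1 J2=1
add link → L=4 J1=1 J2=1
C@3,0 dof=2 J2 → L=4 J1=1 J2=2
P@3,2 dof=1 J1 → L=4 J1=2 J2=2
M=3(L−1)−2J1−J2=3·3−2·2−2=3

M = 3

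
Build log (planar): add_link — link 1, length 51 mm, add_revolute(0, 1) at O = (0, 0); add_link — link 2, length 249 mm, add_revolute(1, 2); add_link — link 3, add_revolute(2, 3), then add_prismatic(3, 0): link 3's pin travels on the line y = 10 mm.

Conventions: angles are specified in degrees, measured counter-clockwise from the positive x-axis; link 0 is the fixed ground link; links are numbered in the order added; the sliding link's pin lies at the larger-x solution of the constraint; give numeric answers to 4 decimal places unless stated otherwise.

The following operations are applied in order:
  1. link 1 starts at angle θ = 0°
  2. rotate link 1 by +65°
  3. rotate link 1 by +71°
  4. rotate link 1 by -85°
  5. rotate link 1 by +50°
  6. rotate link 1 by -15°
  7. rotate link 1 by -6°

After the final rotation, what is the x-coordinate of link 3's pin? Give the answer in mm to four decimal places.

geometry: r = 51 mm, L = 249 mm, e = 10 mm; θ starts at 0°
rotate link 1 by +65°: θ ← 0° +65° = 65°
rotate link 1 by +71°: θ ← 65° +71° = 136°
rotate link 1 by -85°: θ ← 136° -85° = 51°
rotate link 1 by +50°: θ ← 51° +50° = 101°
rotate link 1 by -15°: θ ← 101° -15° = 86°
rotate link 1 by -6°: θ ← 86° -6° = 80°
crank pin P = (r cos θ, r sin θ) = (8.856057, 50.225195)
h = r sin θ − e = 50.225195 − 10 = 40.225195
x = r cos θ + √(L² − h²) = 8.856057 + 245.729391 = 254.585448

254.5854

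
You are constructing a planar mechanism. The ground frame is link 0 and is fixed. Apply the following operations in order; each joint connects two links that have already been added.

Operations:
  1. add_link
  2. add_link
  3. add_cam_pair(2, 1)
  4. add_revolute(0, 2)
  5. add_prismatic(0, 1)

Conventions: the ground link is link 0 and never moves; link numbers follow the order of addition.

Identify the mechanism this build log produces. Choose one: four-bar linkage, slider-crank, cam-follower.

links: 3 (incl. ground); joints: 1 revolute, 1 prismatic, 1 higher (cam) pair, forming one closed loop
3 links, revolute + prismatic + higher pair in one loop → cam-follower

cam-follower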